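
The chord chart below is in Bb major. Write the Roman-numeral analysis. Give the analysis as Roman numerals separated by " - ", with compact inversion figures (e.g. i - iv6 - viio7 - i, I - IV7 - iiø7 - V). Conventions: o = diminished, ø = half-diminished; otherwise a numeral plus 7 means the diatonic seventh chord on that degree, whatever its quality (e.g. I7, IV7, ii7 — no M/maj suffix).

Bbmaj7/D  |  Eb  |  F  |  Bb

I65 - IV - V - I

Bbmaj7/D: root Bb is the tonic; major seventh chord there is I65.
Eb: major triad on Eb = scale degree 4 → IV.
F: major triad on F = scale degree 5 → V.
Bb: root Bb is the tonic; major triad there is I.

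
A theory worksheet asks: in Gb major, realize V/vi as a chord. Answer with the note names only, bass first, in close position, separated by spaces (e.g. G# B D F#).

Bb D F

V/vi is a secondary dominant — the dominant triad of vi. vi in Gb major is Eb, so the applied chord's root is Bb, a perfect fifth above.
Building a major triad on Bb gives Bb-D-F.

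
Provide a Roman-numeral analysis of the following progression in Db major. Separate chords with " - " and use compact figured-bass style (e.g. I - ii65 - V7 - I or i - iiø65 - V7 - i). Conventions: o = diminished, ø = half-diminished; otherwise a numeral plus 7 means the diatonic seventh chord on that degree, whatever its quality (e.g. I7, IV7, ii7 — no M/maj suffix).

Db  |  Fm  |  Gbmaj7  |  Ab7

I - iii - IV7 - V7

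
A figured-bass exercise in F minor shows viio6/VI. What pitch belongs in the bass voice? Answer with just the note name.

The applied chord viio6/VI is rooted on C: C-Eb-Gb.
The figure 6 means first inversion — the third is in the bass.

Eb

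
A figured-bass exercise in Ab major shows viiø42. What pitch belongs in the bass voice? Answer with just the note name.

F

viiø in Ab major has root G; the chord is G-Bb-Db-F.
The figure 42 means third inversion — the seventh is in the bass.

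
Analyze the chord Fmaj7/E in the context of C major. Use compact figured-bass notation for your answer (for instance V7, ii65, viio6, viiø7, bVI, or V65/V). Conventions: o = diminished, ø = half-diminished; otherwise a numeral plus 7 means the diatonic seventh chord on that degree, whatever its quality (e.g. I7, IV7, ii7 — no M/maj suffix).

Stacked in thirds the chord is F-A-C-E: a major seventh chord on F.
In C major, F is the subdominant; the diatonic major seventh chord there is IV7.
With E in the bass the chord is in third inversion, so the figured bass is 42.

IV42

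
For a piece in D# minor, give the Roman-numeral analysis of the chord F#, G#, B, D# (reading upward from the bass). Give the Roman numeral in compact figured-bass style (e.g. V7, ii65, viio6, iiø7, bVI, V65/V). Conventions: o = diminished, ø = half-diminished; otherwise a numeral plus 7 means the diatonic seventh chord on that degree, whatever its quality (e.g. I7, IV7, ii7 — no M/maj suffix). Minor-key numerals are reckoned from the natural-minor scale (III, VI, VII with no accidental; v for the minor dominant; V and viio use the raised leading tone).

iv42

Stacked in thirds the chord is G#-B-D#-F#: a minor seventh chord on G#.
In D# minor, G# is the subdominant; the diatonic minor seventh chord there is iv7.
With F# in the bass the chord is in third inversion, so the figured bass is 42.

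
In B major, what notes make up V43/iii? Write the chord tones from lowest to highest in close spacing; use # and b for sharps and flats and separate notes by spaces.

V43/iii is a secondary dominant — the dominant seventh of iii. iii in B major is D#, so the applied chord's root is A#, a perfect fifth above.
Building a dominant seventh chord on A# gives A#-C##-E#-G#.
With the 43 figure the chord is in second inversion; from the bass E# upward in close position it reads E#-G#-A#-C##.

E# G# A# C##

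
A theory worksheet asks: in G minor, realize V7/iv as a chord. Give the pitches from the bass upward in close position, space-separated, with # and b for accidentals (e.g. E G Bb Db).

V7/iv is a secondary dominant — the dominant seventh of iv. iv in G minor is C, so the applied chord's root is G, a perfect fifth above.
Building a dominant seventh chord on G gives G-B-D-F.

G B D F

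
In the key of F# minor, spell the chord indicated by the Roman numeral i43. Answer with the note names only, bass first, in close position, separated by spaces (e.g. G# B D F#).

In F# minor, the tonic is F#, and the diatonic chord built there is a minor seventh chord.
That chord is spelled F#-A-C#-E.
The figured bass 43 indicates second inversion, placing the fifth (C#) in the bass: C#-E-F#-A.

C# E F# A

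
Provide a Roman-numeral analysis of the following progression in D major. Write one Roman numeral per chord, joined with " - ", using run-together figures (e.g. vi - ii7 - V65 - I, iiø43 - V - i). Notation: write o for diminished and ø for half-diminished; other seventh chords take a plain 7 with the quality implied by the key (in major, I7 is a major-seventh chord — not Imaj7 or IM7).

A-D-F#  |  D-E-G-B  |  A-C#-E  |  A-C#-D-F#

A-D-F#: major triad on D = scale degree 1 → I64.
D-E-G-B: root E is the supertonic; minor seventh chord there is ii42.
A-C#-E: major triad on A = scale degree 5 → V.
A-C#-D-F#: major seventh chord on D = scale degree 1 → I43.

I64 - ii42 - V - I43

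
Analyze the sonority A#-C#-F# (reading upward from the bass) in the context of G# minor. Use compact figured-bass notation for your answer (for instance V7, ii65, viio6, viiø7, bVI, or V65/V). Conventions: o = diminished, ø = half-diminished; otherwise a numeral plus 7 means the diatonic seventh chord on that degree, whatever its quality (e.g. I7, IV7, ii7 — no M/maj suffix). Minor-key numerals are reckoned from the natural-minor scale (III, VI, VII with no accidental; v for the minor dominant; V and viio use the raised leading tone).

VII6

Stacked in thirds the chord is F#-A#-C#: a major triad on F#.
In G# minor, F# is the subtonic; the diatonic major triad there is VII.
With A# in the bass the chord is in first inversion, so the figured bass is 6.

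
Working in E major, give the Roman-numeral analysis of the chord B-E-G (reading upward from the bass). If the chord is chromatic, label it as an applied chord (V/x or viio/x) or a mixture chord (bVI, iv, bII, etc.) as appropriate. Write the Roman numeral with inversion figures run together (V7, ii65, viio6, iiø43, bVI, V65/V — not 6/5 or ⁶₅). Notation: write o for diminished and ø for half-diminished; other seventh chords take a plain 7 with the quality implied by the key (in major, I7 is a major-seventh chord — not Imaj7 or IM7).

i64

Stacked in thirds the chord is E-G-B: a minor triad on E.
E is the first degree of E major. This is the minor tonic, borrowed from the parallel minor.
With B in the bass the chord is in second inversion, so the figured bass is 64.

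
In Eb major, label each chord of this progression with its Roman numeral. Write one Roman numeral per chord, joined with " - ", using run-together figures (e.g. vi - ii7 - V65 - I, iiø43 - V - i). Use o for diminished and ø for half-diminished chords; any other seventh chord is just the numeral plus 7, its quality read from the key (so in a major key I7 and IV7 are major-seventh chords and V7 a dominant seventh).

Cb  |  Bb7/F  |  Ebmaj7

Cb: major triad on Cb — chromatic; bVI (borrowed from the parallel minor).
Bb7/F: root Bb is the dominant; dominant seventh chord there is V43.
Ebmaj7 has root Eb, degree 1 in Eb major, so I7.

bVI - V43 - I7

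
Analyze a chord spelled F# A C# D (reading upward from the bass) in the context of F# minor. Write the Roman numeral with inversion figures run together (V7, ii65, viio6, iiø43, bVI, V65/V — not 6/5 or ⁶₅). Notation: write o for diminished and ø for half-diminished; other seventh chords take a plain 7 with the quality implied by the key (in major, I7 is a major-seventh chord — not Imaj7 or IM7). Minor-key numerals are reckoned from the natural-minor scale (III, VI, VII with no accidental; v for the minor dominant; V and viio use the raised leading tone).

VI65

The pitches D-F#-A-C# form a major seventh chord rooted on D.
In F# minor, D is the submediant; the diatonic major seventh chord there is VI7.
With F# in the bass the chord is in first inversion, so the figured bass is 65.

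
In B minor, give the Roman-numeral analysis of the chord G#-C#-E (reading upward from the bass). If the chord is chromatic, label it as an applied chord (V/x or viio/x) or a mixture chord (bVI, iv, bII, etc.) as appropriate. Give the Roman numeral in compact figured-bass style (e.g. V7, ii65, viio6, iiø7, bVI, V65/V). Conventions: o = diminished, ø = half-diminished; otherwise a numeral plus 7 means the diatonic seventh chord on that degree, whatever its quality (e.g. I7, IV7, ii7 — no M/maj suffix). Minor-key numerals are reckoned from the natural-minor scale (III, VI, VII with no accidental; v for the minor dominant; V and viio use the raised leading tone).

Stacked in thirds the chord is C#-E-G#: a minor triad on C#.
C# is the second degree of B minor. This is the minor supertonic, borrowed from the parallel major (the Dorian ii).
With G# in the bass the chord is in second inversion, so the figured bass is 64.

ii64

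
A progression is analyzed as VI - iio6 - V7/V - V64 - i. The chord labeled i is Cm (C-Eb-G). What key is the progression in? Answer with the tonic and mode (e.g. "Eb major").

C minor

The anchor chord is a minor triad on C, labeled i.
If C is scale degree 1 and the mode makes that degree carry a minor triad, the tonic is C and the mode is minor.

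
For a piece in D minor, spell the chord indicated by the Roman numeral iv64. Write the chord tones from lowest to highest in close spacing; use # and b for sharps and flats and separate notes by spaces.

The numeral's case and figure indicate a minor triad. In D minor its root, the subdominant, is G.
That chord is spelled G-Bb-D.
The figured bass 64 indicates second inversion, placing the fifth (D) in the bass: D-G-Bb.

D G Bb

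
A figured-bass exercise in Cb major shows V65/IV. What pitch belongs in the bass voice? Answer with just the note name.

Eb

The applied chord V65/IV is rooted on Cb: Cb-Eb-Gb-Bbb.
The figure 65 means first inversion — the third is in the bass.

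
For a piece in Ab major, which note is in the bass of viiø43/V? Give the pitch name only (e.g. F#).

Ab

The applied chord viiø43/V is rooted on D: D-F-Ab-C.
The figure 43 means second inversion — the fifth is in the bass.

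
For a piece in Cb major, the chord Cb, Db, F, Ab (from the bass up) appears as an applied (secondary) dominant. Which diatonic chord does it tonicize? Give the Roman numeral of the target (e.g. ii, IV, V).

V

The chord is a dominant seventh chord on Db.
A dominant resolves down a perfect fifth: Db → Gb. In Cb major, Gb is scale degree 5, i.e. V.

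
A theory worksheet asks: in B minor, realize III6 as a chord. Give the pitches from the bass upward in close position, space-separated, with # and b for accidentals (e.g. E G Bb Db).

F# A D

The numeral's case and figure indicate a major triad. In B minor its root, the third degree, is D.
Stacking thirds from D gives D-F#-A.
With the 6 figure the chord is in first inversion; from the bass F# upward in close position it reads F#-A-D.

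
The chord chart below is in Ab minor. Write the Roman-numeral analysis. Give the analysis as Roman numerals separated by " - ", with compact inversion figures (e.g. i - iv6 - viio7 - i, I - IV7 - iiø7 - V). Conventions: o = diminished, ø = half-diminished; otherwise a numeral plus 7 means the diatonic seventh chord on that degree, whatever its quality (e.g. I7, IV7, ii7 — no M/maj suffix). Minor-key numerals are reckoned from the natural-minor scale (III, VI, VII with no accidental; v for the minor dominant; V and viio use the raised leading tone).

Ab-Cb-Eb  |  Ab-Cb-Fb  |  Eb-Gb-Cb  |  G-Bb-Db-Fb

Ab-Cb-Eb has root Ab, degree 1 in Ab minor, so i.
Ab-Cb-Fb: root Fb is the submediant; major triad there is VI6.
Eb-Gb-Cb has root Cb, degree 3 in Ab minor, so III6.
G-Bb-Db-Fb: fully diminished seventh chord on G = scale degree 7 → viio7.

i - VI6 - III6 - viio7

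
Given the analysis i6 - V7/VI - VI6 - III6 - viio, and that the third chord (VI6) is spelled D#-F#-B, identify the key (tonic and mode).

The chord B/D# is a major triad rooted on B; its label is VI6.
If B is scale degree 6 and the mode makes that degree carry a major triad, the tonic is D# and the mode is minor.

D# minor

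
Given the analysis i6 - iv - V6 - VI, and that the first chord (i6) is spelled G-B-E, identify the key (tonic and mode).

The anchor chord is a minor triad on E, labeled i6.
If E is scale degree 1 and the mode makes that degree carry a minor triad, the tonic is E and the mode is minor.

E minor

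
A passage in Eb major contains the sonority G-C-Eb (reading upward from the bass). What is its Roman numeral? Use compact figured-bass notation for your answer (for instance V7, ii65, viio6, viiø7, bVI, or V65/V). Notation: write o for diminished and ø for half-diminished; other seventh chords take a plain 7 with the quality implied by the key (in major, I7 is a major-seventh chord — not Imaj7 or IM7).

Stacked in thirds the chord is C-Eb-G: a minor triad on C.
In Eb major, C is the submediant; the diatonic minor triad there is vi.
With G in the bass the chord is in second inversion, so the figured bass is 64.

vi64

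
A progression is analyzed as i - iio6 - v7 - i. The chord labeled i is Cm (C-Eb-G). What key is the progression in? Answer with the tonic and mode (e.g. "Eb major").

C minor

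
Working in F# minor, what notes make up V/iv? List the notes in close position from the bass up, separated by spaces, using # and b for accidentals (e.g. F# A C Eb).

V/iv is a secondary dominant — the dominant triad of iv. iv in F# minor is B, so the applied chord's root is F#, a perfect fifth above.
Building a major triad on F# gives F#-A#-C#.

F# A# C#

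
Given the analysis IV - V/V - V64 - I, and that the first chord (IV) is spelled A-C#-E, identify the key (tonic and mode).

The anchor chord is a major triad on A, labeled IV.
IV on A implies A is the subdominant; that puts the tonic at E, and the uppercase numeral fits major mode.

E major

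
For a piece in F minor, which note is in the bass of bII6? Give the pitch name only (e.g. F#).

Bb

bII in F minor has root Gb; the chord is Gb-Bb-Db.
The figure 6 means first inversion — the third is in the bass.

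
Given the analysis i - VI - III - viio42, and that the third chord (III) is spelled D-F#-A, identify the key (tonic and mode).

B minor

The anchor chord is a major triad on D, labeled III.
Counting down 2 scale steps from D places the tonic on B; a major triad on degree 3 is diatonic only in minor.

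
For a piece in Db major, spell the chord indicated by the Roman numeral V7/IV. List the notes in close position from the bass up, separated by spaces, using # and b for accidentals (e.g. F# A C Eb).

Db F Ab Cb

V7/IV is a secondary dominant — the dominant seventh of IV. IV in Db major is Gb, so the applied chord's root is Db, a perfect fifth above.
Building a dominant seventh chord on Db gives Db-F-Ab-Cb.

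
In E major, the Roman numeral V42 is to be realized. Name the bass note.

V in E major has root B; the chord is B-D#-F#-A.
The figure 42 means third inversion — the seventh is in the bass.

A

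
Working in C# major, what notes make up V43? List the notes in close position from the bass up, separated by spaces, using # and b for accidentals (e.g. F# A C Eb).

D# F# G# B#

The numeral's case and figure indicate a dominant seventh chord. In C# major its root, scale degree 5, is G#.
Stacking thirds from G# gives G#-B#-D#-F#.
The figured bass 43 indicates second inversion, placing the fifth (D#) in the bass: D#-F#-G#-B#.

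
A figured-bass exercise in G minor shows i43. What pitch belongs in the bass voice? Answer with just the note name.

D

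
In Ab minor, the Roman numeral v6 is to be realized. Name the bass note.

v in Ab minor has root Eb; the chord is Eb-Gb-Bb.
The figure 6 means first inversion — the third is in the bass.

Gb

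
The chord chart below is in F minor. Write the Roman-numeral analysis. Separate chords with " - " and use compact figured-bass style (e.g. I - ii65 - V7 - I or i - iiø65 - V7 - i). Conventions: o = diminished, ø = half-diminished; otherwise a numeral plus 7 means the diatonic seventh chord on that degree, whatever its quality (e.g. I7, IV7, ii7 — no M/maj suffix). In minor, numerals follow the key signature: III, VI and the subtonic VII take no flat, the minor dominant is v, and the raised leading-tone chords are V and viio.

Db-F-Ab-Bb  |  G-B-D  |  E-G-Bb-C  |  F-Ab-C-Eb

iv65 - V/V - V65 - i7

Db-F-Ab-Bb has root Bb, degree 4 in F minor, so iv65.
G-B-D is the secondary dominant of V (major triad on G): V/V.
E-G-Bb-C: dominant seventh chord on C = scale degree 5 → V65.
F-Ab-C-Eb has root F, degree 1 in F minor, so i7.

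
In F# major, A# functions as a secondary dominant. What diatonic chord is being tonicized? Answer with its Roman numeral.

The chord is a major triad on A#.
A dominant resolves down a perfect fifth: A# → D#. In F# major, D# is scale degree 6, i.e. vi.

vi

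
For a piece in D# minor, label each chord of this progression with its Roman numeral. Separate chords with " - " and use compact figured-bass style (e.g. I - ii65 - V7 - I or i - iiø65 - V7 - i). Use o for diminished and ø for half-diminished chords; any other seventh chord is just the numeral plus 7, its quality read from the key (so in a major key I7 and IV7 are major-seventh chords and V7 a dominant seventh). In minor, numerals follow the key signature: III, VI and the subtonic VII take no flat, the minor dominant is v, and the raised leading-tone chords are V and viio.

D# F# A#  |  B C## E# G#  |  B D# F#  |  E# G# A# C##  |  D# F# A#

D#-F#-A#: minor triad on D# = scale degree 1 → i.
B-C##-E#-G# has root C##, degree 7 in D# minor, so viio42.
B-D#-F#: root B is the submediant; major triad there is VI.
E#-G#-A#-C##: dominant seventh chord on A# = scale degree 5 → V43.
D#-F#-A# has root D#, degree 1 in D# minor, so i.

i - viio42 - VI - V43 - i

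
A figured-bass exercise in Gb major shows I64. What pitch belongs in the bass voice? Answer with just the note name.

Db

I in Gb major has root Gb; the chord is Gb-Bb-Db.
The figure 64 means second inversion — the fifth is in the bass.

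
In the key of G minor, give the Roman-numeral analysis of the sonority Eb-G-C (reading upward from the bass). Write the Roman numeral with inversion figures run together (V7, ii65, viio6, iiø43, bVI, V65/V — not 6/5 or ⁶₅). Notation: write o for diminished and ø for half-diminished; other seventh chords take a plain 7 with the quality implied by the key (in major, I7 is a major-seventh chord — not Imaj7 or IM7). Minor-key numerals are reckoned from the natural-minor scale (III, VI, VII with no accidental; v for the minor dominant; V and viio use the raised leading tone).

iv6

The pitches C-Eb-G form a minor triad rooted on C.
In G minor, C is the subdominant; the diatonic minor triad there is iv.
With Eb in the bass the chord is in first inversion, so the figured bass is 6.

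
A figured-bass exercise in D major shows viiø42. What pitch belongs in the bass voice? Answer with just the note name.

viiø in D major has root C#; the chord is C#-E-G-B.
The figure 42 means third inversion — the seventh is in the bass.

B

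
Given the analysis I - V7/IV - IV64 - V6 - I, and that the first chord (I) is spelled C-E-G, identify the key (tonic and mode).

C major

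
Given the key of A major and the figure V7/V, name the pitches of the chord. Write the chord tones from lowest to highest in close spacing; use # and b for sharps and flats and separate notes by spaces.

The slash means an applied dominant: we want the dominant of V. In A major, V is E major, and its dominant is built on B.
Building a dominant seventh chord on B gives B-D#-F#-A.

B D# F# A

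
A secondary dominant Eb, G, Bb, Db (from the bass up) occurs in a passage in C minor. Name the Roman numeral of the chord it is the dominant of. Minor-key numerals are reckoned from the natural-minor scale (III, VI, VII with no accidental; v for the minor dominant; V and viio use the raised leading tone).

The chord is a dominant seventh chord on Eb.
A dominant resolves down a perfect fifth: Eb → Ab. In C minor, Ab is scale degree 6, i.e. VI.

VI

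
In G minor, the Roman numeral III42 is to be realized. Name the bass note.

A

III in G minor has root Bb; the chord is Bb-D-F-A.
The figure 42 means third inversion — the seventh is in the bass.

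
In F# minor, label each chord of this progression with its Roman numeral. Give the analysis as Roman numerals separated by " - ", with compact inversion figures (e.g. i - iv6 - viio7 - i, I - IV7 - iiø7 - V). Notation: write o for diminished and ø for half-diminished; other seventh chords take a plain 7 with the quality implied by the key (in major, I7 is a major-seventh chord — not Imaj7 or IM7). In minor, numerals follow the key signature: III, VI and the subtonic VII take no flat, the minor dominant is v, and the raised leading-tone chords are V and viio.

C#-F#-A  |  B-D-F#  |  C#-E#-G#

i64 - iv - V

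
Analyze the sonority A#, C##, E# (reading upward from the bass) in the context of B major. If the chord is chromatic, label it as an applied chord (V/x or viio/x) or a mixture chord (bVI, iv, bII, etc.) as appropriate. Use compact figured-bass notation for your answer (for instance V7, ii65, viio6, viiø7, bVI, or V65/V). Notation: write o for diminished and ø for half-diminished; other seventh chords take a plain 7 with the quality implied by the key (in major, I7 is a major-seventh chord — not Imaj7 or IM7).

The pitches A#-C##-E# form a major triad rooted on A#.
A# is not a diatonic chord root with this quality in B major, but it lies a perfect fifth above D# (iii), so the chord functions as an applied dominant of iii.

V/iii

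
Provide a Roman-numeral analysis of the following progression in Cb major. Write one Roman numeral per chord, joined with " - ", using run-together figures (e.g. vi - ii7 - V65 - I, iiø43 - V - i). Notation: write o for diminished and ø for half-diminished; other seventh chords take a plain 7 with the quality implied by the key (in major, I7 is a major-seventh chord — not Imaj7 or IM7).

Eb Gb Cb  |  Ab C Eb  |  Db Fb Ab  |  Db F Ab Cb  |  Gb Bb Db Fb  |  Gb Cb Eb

I6 - V/ii - ii - V7/V - V7 - I64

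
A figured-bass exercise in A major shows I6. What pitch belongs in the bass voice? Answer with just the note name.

C#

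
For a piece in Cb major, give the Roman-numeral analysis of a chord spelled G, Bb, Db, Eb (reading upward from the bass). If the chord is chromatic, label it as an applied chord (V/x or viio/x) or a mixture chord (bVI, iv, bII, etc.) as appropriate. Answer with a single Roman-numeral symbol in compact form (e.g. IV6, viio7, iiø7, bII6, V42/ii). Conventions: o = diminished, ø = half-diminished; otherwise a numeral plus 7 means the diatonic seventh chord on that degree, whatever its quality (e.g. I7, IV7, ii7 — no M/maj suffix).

V65/vi

Stacked in thirds the chord is Eb-G-Bb-Db: a dominant seventh chord on Eb.
Eb is not a diatonic chord root with this quality in Cb major, but it lies a perfect fifth above Ab (vi), so the chord functions as an applied dominant of vi.
With G in the bass the chord is in first inversion, so the figured bass is 65.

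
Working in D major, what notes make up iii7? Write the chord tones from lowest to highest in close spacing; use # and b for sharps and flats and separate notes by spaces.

In D major, scale degree 3 is F#, and the diatonic chord built there is a minor seventh chord.
That chord is spelled F#-A-C#-E.

F# A C# E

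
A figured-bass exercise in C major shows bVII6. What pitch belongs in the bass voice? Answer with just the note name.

bVII in C major has root Bb; the chord is Bb-D-F.
The figure 6 means first inversion — the third is in the bass.

D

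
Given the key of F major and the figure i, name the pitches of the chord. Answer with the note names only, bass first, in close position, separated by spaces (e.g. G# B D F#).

F Ab C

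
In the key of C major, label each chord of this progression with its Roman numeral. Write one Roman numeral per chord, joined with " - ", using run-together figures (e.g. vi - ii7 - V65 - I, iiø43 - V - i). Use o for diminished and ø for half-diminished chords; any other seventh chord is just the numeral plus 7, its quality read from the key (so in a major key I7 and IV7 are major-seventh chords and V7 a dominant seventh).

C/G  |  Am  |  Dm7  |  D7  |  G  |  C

C/G has root C, degree 1 in C major, so I64.
Am: minor triad on A = scale degree 6 → vi.
Dm7 has root D, degree 2 in C major, so ii7.
D7: a dominant seventh chord on D, the applied dominant of V → V7/V.
G: root G is the dominant; major triad there is V.
C has root C, degree 1 in C major, so I.

I64 - vi - ii7 - V7/V - V - I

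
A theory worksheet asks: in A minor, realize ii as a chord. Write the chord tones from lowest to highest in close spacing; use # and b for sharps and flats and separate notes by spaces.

Scale degree 2 in A minor is B; here the chord built on it is altered to a minor triad. ii is the minor supertonic, borrowed from the parallel major (the Dorian ii).
So the chord is B-D-F#.

B D F#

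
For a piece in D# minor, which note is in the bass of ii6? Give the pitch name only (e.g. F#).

ii in D# minor has root E#; the chord is E#-G#-B#.
The figure 6 means first inversion — the third is in the bass.

G#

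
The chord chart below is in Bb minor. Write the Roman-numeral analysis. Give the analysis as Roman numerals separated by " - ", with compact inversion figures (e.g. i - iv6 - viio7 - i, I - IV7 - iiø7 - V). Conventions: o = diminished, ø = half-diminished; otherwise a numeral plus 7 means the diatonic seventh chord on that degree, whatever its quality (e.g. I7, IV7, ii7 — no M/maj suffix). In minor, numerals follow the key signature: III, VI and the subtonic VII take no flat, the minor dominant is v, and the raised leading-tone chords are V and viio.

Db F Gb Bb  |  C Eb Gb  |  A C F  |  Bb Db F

VI43 - iio - V6 - i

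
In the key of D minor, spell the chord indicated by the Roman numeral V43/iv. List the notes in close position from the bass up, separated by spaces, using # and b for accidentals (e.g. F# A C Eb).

A C D F#

V43/iv is a secondary dominant — the dominant seventh of iv. iv in D minor is G, so the applied chord's root is D, a perfect fifth above.
Building a dominant seventh chord on D gives D-F#-A-C.
The figured bass 43 indicates second inversion, placing the fifth (A) in the bass: A-C-D-F#.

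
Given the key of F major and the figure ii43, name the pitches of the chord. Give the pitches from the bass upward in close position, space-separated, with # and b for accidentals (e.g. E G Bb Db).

D F G Bb

In F major, the second degree is G, and the diatonic chord built there is a minor seventh chord.
Stacking thirds from G gives G-Bb-D-F.
The figured bass 43 indicates second inversion, placing the fifth (D) in the bass: D-F-G-Bb.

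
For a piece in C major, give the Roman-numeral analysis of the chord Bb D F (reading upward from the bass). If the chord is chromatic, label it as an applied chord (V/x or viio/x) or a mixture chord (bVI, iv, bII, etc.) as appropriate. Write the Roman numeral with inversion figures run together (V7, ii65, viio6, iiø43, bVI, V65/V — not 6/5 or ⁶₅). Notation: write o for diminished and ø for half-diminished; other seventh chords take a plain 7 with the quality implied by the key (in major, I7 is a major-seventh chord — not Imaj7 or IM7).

bVII

Stacked in thirds the chord is Bb-D-F: a major triad on Bb.
Bb is the lowered seventh degree of C major (diatonic 7 would be B). This is a major triad on the lowered seventh degree (the subtonic), borrowed from the parallel minor.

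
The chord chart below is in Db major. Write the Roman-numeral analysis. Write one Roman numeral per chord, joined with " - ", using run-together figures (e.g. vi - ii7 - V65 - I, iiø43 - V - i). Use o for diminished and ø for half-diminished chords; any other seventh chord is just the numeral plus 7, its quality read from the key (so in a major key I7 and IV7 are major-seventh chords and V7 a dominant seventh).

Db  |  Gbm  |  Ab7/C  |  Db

I - iv - V65 - I

Db has root Db, degree 1 in Db major, so I.
Gbm: minor triad on Gb — chromatic; iv (borrowed from the parallel minor).
Ab7/C: root Ab is the dominant; dominant seventh chord there is V65.
Db: major triad on Db = scale degree 1 → I.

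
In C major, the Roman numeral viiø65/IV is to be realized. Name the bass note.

The applied chord viiø65/IV is rooted on E: E-G-Bb-D.
The figure 65 means first inversion — the third is in the bass.

G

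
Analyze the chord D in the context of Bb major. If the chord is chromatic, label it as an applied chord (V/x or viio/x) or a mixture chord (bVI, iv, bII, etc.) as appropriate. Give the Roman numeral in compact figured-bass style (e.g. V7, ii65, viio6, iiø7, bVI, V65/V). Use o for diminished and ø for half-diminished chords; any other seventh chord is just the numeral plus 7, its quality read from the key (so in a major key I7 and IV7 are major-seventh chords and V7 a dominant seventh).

Stacked in thirds the chord is D-F#-A: a major triad on D.
D is not a diatonic chord root with this quality in Bb major, but it lies a perfect fifth above G (vi), so the chord functions as an applied dominant of vi.

V/vi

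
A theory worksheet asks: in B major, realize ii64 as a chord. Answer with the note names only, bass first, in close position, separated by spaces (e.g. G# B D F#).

The numeral's case and figure indicate a minor triad. In B major its root, the second degree, is C#.
That chord is spelled C#-E-G#.
The figured bass 64 indicates second inversion, placing the fifth (G#) in the bass: G#-C#-E.

G# C# E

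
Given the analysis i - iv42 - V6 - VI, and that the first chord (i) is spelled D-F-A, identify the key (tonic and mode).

D minor

The anchor chord is a minor triad on D, labeled i.
If D is scale degree 1 and the mode makes that degree carry a minor triad, the tonic is D and the mode is minor.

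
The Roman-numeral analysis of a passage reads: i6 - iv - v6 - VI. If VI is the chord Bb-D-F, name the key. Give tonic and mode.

D minor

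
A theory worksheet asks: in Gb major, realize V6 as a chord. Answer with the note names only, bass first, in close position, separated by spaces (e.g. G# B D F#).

In Gb major, scale degree 5 is Db, and the diatonic chord built there is a major triad.
That chord is spelled Db-F-Ab.
With the 6 figure the chord is in first inversion; from the bass F upward in close position it reads F-Ab-Db.

F Ab Db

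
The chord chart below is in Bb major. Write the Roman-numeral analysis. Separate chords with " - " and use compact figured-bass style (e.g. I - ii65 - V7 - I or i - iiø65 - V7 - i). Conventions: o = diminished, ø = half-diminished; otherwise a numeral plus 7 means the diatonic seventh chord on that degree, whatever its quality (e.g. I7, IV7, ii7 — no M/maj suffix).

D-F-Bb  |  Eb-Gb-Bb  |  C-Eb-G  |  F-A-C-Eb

I6 - iv - ii - V7

D-F-Bb: root Bb is the tonic; major triad there is I6.
Eb-Gb-Bb: Eb with this quality isn't in the key; it's iv, borrowed from the parallel minor.
C-Eb-G has root C, degree 2 in Bb major, so ii.
F-A-C-Eb: root F is the dominant; dominant seventh chord there is V7.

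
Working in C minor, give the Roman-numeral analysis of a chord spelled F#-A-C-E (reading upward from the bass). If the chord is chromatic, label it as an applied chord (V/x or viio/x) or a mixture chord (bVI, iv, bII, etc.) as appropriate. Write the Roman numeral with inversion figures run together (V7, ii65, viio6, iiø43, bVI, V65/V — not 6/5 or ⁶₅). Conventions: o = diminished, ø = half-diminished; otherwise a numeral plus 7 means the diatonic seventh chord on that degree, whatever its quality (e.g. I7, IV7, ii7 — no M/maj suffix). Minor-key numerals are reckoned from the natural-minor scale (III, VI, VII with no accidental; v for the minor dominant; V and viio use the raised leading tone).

The pitches F#-A-C-E form a half-diminished seventh chord rooted on F#.
F# sits a half step below G (V in C minor); a diminished chord there is the applied leading-tone chord of V.

viiø7/V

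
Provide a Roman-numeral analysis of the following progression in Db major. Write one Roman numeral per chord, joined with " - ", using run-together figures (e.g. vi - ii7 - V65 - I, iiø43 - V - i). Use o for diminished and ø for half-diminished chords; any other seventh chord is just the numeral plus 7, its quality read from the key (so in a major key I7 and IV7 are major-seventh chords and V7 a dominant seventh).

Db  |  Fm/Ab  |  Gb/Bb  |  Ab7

Db has root Db, degree 1 in Db major, so I.
Fm/Ab has root F, degree 3 in Db major, so iii6.
Gb/Bb: root Gb is the subdominant; major triad there is IV6.
Ab7: dominant seventh chord on Ab = scale degree 5 → V7.

I - iii6 - IV6 - V7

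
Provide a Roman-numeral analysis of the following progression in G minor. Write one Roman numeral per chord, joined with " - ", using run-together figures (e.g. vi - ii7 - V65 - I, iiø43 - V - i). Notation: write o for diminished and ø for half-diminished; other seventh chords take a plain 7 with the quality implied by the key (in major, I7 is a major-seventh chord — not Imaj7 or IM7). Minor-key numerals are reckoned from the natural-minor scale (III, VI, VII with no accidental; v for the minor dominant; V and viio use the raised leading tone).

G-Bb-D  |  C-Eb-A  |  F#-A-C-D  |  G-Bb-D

i - iio6 - V65 - i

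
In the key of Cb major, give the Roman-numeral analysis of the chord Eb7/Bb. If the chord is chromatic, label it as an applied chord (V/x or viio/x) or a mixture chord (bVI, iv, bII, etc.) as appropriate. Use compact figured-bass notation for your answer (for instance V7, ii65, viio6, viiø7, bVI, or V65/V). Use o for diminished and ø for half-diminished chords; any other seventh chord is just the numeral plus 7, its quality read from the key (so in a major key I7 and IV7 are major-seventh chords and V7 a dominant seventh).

V43/vi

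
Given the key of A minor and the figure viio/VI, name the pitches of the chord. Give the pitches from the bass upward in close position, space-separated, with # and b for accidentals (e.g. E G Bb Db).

E G Bb

viio/VI is a secondary leading-tone chord. The target VI is F in A minor; the applied chord is rooted a semitone below, on E.
Building a diminished triad on E gives E-G-Bb.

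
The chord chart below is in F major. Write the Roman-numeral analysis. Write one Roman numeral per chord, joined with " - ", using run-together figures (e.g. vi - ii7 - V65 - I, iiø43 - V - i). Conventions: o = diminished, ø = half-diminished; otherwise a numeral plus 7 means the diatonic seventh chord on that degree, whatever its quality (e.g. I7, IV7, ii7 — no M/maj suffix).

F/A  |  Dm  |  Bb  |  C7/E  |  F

I6 - vi - IV - V65 - I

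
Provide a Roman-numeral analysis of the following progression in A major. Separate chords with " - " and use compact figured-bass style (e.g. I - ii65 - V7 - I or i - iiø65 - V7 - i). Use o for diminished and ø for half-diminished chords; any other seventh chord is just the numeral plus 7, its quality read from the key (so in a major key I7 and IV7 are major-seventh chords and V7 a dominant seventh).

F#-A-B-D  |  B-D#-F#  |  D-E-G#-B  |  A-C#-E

ii43 - V/V - V42 - I

F#-A-B-D: minor seventh chord on B = scale degree 2 → ii43.
B-D#-F#: a major triad on B, the applied dominant of V → V/V.
D-E-G#-B: root E is the dominant; dominant seventh chord there is V42.
A-C#-E has root A, degree 1 in A major, so I.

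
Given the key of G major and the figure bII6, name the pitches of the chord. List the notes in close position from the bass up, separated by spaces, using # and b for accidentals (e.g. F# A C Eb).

bII6 is the Neapolitan sixth — a major triad on the lowered second degree, here in its customary first inversion. In G major that root is Ab.
So the chord is Ab-C-Eb.
With the 6 figure the chord is in first inversion; from the bass C upward in close position it reads C-Eb-Ab.

C Eb Ab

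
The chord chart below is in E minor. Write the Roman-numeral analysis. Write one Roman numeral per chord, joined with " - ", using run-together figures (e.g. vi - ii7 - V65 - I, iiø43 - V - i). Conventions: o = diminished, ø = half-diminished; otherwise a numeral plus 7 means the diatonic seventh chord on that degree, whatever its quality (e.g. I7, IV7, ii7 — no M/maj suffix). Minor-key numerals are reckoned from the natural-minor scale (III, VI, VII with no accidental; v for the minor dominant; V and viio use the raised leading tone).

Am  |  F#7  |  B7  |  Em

iv - V7/V - V7 - i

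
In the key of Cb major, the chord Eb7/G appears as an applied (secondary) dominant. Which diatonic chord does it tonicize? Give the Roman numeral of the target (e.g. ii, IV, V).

The chord is a dominant seventh chord on Eb.
A dominant resolves down a perfect fifth: Eb → Ab. In Cb major, Ab is scale degree 6, i.e. vi.

vi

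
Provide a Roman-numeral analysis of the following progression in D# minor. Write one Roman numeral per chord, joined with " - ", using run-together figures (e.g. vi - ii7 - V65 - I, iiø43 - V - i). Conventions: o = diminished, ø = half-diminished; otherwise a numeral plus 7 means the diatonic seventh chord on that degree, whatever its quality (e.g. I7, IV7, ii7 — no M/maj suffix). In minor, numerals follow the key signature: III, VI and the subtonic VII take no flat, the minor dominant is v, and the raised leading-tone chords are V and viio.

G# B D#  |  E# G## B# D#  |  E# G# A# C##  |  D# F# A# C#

iv - V7/V - V43 - i7

G#-B-D#: minor triad on G# = scale degree 4 → iv.
E#-G##-B#-D#: a dominant seventh chord on E#, the applied dominant of V → V7/V.
E#-G#-A#-C##: dominant seventh chord on A# = scale degree 5 → V43.
D#-F#-A#-C#: root D# is the tonic; minor seventh chord there is i7.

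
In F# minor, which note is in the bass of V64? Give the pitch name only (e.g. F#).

V in F# minor has root C#; the chord is C#-E#-G#.
The figure 64 means second inversion — the fifth is in the bass.

G#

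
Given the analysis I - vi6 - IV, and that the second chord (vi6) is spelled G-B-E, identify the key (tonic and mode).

vi6 is given as G-B-E — a minor triad with root E.
vi6 on E implies E is the submediant; that puts the tonic at G, and the lowercase numeral fits major mode.

G major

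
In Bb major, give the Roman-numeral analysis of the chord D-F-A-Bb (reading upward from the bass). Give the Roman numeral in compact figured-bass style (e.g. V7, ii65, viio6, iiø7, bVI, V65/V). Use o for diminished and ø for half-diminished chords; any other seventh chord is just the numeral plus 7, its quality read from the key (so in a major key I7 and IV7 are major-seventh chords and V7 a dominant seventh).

I65

The pitches Bb-D-F-A form a major seventh chord rooted on Bb.
Bb is scale degree 1 in Bb major, and a major seventh chord on that degree is written I7.
With D in the bass the chord is in first inversion, so the figured bass is 65.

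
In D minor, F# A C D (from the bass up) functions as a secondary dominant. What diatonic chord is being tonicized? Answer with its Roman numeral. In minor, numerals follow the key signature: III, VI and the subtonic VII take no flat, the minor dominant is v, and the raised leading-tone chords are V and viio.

iv

The chord is a dominant seventh chord on D.
A dominant resolves down a perfect fifth: D → G. In D minor, G is scale degree 4, i.e. iv.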